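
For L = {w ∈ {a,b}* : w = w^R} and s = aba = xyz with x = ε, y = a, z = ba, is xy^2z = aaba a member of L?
No

xy²z = ε · aa · ba = aaba.
aaba reversed is abaa ≠ aaba, so it is not a palindrome and is not in L.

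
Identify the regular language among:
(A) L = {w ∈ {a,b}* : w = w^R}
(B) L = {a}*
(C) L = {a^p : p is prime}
(B) {a}*

(B) L = {a}* is regular.

This can be recognized by a finite automaton (DFA/NFA).
Regular expressions like {a}* define regular languages.

The other choices are not regular:
- {a^p : p is prime}: After pumping, the length becomes composite
- {w ∈ {a,b}* : w = w^R}: After pumping, the string is no longer symmetric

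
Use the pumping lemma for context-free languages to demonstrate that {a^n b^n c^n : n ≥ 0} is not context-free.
Assume for contradiction that L is context-free, and let p ≥ 1 be the pumping length given by the pumping lemma for CFLs.
Choose s = a^p b^p c^p. Then s ∈ L and |s| = 3p ≥ p.
By the CFL pumping lemma, s = uvxyz for some u, v, x, y, z with |vxy| ≤ p, |vy| ≥ 1, and uv^i xy^i z ∈ L for every i ≥ 0.

Because |vxy| ≤ p, the window vxy cannot contain both an a and a c: any substring of s containing both must include the entire block b^p plus at least one a and one c, so it has length ≥ p + 2 > p.
Hence at least one of the letters a, c does not occur in vy at all.

Take i = 0: the string uxz is obtained from s by deleting |vy| ≥ 1 symbols, so |uxz| = 3p − |vy| < 3p.
But the letter (a or c) that does not occur in vy still occurs exactly p times in uxz. Every string of L with exactly p copies of some letter is a^p b^p c^p, of length 3p. Since |uxz| < 3p, uxz ∉ L.

This contradicts the CFL pumping lemma, which requires uv^i xy^i z ∈ L for all i ≥ 0.
Hence L = {a^n b^n c^n : n ≥ 0} is not context-free. ∎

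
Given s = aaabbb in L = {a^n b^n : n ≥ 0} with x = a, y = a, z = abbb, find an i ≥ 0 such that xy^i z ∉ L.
i = 3

xy³z = a · aaa · abbb = aaaaabbb; aaaaabbb has 5 a's and 3 b's; 5 ≠ 3, so it is not in L.
(Other choices also work, e.g. i = 0, 2; only i = 1 is guaranteed to stay in L since xy¹z = s.)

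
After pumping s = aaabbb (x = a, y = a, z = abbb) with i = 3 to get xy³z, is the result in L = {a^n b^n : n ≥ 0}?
No

xy³z = a · aaa · abbb = aaaaabbb.
aaaaabbb has 5 a's and 3 b's; 5 ≠ 3, so it is not in L.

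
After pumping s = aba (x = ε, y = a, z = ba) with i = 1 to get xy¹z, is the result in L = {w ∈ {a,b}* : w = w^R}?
Yes

xy¹z = ε · a · ba = aba.
aba reversed is aba, the same string, so it is a palindrome and is in L.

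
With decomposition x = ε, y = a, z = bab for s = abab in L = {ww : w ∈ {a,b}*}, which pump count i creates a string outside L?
i = 2

xy²z = ε · aa · bab = aabab; aabab has odd length 5, so it cannot be written as ww and is not in L.
(Other choices also work, e.g. i = 0, 3; only i = 1 is guaranteed to stay in L since xy¹z = s.)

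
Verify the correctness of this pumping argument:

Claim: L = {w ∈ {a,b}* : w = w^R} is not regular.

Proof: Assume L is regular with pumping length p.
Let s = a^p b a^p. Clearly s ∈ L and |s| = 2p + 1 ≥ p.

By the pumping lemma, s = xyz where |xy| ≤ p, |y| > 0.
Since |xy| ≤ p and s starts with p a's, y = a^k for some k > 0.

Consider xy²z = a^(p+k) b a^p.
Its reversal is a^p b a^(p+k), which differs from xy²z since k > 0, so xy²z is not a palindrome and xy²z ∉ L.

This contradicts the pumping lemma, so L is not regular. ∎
The proof is correct.

This proof is valid because:
1. s = a^p b a^p is in L and is chosen in terms of p, so |s| ≥ p holds for every p
2. The decomposition analysis is correct: |xy| ≤ p forces y to lie inside the leading a's
3. The contradiction is valid: a^(p+k) b a^p has more a's before the b than after it, so it is not a palindrome
4. The conclusion follows logically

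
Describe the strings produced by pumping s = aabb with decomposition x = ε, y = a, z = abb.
{xy^i z : i ≥ 0} = {a^(i+1) b^2 : i ≥ 0} = {abb, aabb, aaabb, ...}

With x = ε, y = a, z = abb: Starting with aabb and pumping the first 'a' (z = abb keeps the second 'a'), we get strings with i+1 a's followed by 2 b's for i = 0, 1, 2, ...; note bb is not produced because z always contributes one a.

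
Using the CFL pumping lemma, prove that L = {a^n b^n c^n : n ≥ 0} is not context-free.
Assume for contradiction that L is context-free, and let p ≥ 1 be the pumping length given by the pumping lemma for CFLs.
Choose s = a^p b^p c^p. Then s ∈ L and |s| = 3p ≥ p.
By the CFL pumping lemma, s = uvxyz for some u, v, x, y, z with |vxy| ≤ p, |vy| ≥ 1, and uv^i xy^i z ∈ L for every i ≥ 0.

Because |vxy| ≤ p, the window vxy cannot contain both an a and a c: any substring of s containing both must include the entire block b^p plus at least one a and one c, so it has length ≥ p + 2 > p.
Hence at least one of the letters a, c does not occur in vy at all.

Take i = 0: the string uxz is obtained from s by deleting |vy| ≥ 1 symbols, so |uxz| = 3p − |vy| < 3p.
But the letter (a or c) that does not occur in vy still occurs exactly p times in uxz. Every string of L with exactly p copies of some letter is a^p b^p c^p, of length 3p. Since |uxz| < 3p, uxz ∉ L.

This contradicts the CFL pumping lemma, which requires uv^i xy^i z ∈ L for all i ≥ 0.
Hence L = {a^n b^n c^n : n ≥ 0} is not context-free. ∎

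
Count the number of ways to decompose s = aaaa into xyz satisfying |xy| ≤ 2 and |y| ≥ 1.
3

For s = 'aaaa' with pumping length p = 2:

Constraints: |xy| ≤ 2, |y| > 0

Valid decompositions (|xy| ≤ p, |y| ≥ 1):
  • x='', y='a', z='aaa'
  • x='a', y='a', z='aa'
  • x='', y='aa', z='aa'

Total count: 3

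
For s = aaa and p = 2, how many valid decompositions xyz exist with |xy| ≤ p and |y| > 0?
3

For s = 'aaa' with pumping length p = 2:

Constraints: |xy| ≤ 2, |y| > 0

Valid decompositions (|xy| ≤ p, |y| ≥ 1):
  • x='', y='a', z='aa'
  • x='a', y='a', z='a'
  • x='', y='aa', z='a'

Total count: 3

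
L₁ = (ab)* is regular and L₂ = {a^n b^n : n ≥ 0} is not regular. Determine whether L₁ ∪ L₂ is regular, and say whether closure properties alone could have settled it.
No — L₁ ∪ L₂ is not regular.

Let U = (ab)* ∪ {a^n b^n}. If U were regular, then U ∩ aa*bb* would be regular (closure under intersection with a regular language). But (ab)* ∩ aa*bb* = {ab} and {a^n b^n} ∩ aa*bb* = {a^n b^n : n ≥ 1}, so U ∩ aa*bb* = {a^n b^n : n ≥ 1}, which is not regular. Hence U is not regular.

Note that the bare facts "L₁ regular, L₂ non-regular" do not settle the question by themselves: the closure of regular languages under ∪, ∩, complement and difference applies only when BOTH operands are regular. With a non-regular operand the result can come out regular or non-regular depending on the specific languages, so one has to work out L₁ ∪ L₂ for this particular pair, as above.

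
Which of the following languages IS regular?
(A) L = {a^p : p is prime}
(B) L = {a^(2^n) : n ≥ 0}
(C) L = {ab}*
(C) {ab}*

(C) L = {ab}* is regular.

This can be recognized by a finite automaton (DFA/NFA).
Regular expressions like {ab}* define regular languages.

The other choices are not regular:
- {a^(2^n) : n ≥ 0}: After pumping, length is no longer a power of 2
- {a^p : p is prime}: After pumping, the length becomes composite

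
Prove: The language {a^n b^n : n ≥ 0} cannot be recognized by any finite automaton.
Assume for contradiction that L is regular, and let p ≥ 1 be the pumping length given by the pumping lemma.
Choose s = a^p b^p. Then s ∈ L and |s| = 2p ≥ p.
By the pumping lemma, s = xyz for some x, y, z with |xy| ≤ p, |y| ≥ 1, and xy^i z ∈ L for every i ≥ 0.
Since |xy| ≤ p and the first p symbols of s are all a's, we must have y = a^k for some k with 1 ≤ k ≤ p.

Take i = 0: xy⁰z = a^(p − k) b^p.
This string has p − k a's but p b's, and p − k < p because k ≥ 1. So xy⁰z ∉ L.

This contradicts the pumping lemma, which requires xy^i z ∈ L for all i ≥ 0.
Hence L = {a^n b^n : n ≥ 0} is not regular. ∎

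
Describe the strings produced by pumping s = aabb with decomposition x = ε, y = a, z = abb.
{xy^i z : i ≥ 0} = {a^(i+1) b^2 : i ≥ 0} = {abb, aabb, aaabb, ...}

With x = ε, y = a, z = abb: Starting with aabb and pumping the first 'a' (z = abb keeps the second 'a'), we get strings with i+1 a's followed by 2 b's for i = 0, 1, 2, ...; note bb is not produced because z always contributes one a.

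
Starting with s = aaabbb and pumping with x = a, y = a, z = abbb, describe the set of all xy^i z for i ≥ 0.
{xy^i z : i ≥ 0} = {a^(2+i) b^3 : i ≥ 0} = {aabbb, aaabbb, aaaabbb, ...}

With x = a, y = a, z = abbb: Starting with aaabbb and pumping the second 'a', we get strings with 2+i a's followed by 3 b's for i = 0, 1, 2, ...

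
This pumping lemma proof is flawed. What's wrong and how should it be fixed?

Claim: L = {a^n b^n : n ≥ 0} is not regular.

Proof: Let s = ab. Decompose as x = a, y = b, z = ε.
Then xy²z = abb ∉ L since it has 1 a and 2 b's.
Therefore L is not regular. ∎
Error: The string s = ab might be shorter than the pumping length p.

Correction: Choose s = a^p b^p to ensure |s| ≥ p. Also, the decomposition is wrong: with |xy| ≤ p, y cannot include b's when s starts with p a's.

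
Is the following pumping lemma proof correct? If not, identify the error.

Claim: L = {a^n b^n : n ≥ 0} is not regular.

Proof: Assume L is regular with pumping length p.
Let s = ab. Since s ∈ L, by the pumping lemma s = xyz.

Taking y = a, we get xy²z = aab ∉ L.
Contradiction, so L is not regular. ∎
The proof is INCORRECT.

Error: The string s = ab may be shorter than p.
The pumping lemma only applies to strings with |s| ≥ p, and p is not under our control.
We must choose s in terms of p, e.g. s = a^p b^p, to ensure |s| ≥ p.
(The proof also fixes one particular y; a valid argument must handle every decomposition with |xy| ≤ p and |y| ≥ 1 — for s = a^p b^p this forces y = a^k, and then xy²z = a^(p+k) b^p ∉ L.)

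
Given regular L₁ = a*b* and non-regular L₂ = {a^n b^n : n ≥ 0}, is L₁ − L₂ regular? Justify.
No — L₁ − L₂ is not regular.

a*b* − {a^n b^n} = {a^n b^m : n ≠ m}. If this were regular, then its complement intersected with a*b*, namely {a^n b^n : n ≥ 0}, would be regular too (closure under complement and intersection) — contradiction. So L₁ − L₂ is not regular.

Note that the bare facts "L₁ regular, L₂ non-regular" do not settle the question by themselves: the closure of regular languages under ∪, ∩, complement and difference applies only when BOTH operands are regular. With a non-regular operand the result can come out regular or non-regular depending on the specific languages, so one has to work out L₁ − L₂ for this particular pair, as above.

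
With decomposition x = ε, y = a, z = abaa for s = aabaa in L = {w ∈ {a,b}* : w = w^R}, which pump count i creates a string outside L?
i = 2

xy²z = ε · aa · abaa = aaabaa; aaabaa reversed is aabaaa ≠ aaabaa, so it is not a palindrome and is not in L.
(Other choices also work, e.g. i = 0, 3; only i = 1 is guaranteed to stay in L since xy¹z = s.)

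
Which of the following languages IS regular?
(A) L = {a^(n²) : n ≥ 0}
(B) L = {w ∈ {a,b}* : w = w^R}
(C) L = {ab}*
(C) {ab}*

(C) L = {ab}* is regular.

This can be recognized by a finite automaton (DFA/NFA).
Regular expressions like {ab}* define regular languages.

The other choices are not regular:
- {w ∈ {a,b}* : w = w^R}: After pumping, the string is no longer symmetric
- {a^(n²) : n ≥ 0}: After pumping, length is no longer a perfect square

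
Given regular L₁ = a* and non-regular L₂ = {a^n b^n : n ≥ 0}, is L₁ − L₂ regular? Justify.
Yes — L₁ − L₂ is regular.

The only string of a* that lies in {a^n b^n} is ε, so L₁ − L₂ = a* − {ε} = a⁺ = aa*, which is regular.

Note that the bare facts "L₁ regular, L₂ non-regular" do not settle the question by themselves: the closure of regular languages under ∪, ∩, complement and difference applies only when BOTH operands are regular. With a non-regular operand the result can come out regular or non-regular depending on the specific languages, so one has to work out L₁ − L₂ for this particular pair, as above.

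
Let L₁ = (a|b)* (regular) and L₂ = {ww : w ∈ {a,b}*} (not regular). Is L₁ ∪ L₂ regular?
Yes — L₁ ∪ L₂ is regular.

{ww} ⊆ (a|b)*, so L₁ ∪ L₂ = (a|b)*, which is regular.

Note that the bare facts "L₁ regular, L₂ non-regular" do not settle the question by themselves: the closure of regular languages under ∪, ∩, complement and difference applies only when BOTH operands are regular. With a non-regular operand the result can come out regular or non-regular depending on the specific languages, so one has to work out L₁ ∪ L₂ for this particular pair, as above.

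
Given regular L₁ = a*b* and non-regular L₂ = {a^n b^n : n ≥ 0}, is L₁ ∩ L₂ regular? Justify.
No — L₁ ∩ L₂ is not regular.

Every string a^n b^n already lies in a*b*, so L₁ ∩ L₂ = {a^n b^n : n ≥ 0} = L₂ itself, which is the standard non-regular language (pump s = a^p b^p).

Note that the bare facts "L₁ regular, L₂ non-regular" do not settle the question by themselves: the closure of regular languages under ∪, ∩, complement and difference applies only when BOTH operands are regular. With a non-regular operand the result can come out regular or non-regular depending on the specific languages, so one has to work out L₁ ∩ L₂ for this particular pair, as above.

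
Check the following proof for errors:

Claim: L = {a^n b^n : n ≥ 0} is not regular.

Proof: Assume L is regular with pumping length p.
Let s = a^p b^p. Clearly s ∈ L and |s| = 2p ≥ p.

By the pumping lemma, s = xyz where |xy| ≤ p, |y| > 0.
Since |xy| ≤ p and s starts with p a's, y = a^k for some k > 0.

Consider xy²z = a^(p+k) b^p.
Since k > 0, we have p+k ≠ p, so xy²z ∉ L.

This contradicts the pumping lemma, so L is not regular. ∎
The proof is correct.

This proof is valid because:
1. The string s = a^p b^p is correctly in L
2. The decomposition analysis is correct: y must consist only of a's
3. The contradiction is valid: pumping increases a's but not b's
4. The conclusion follows logically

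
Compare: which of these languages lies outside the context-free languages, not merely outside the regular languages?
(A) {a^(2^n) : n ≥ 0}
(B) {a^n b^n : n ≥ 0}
(A) {a^(2^n) : n ≥ 0}

(A) {a^(2^n) : n ≥ 0} requires the CFL pumping lemma.

- {a^n b^n : n ≥ 0} is context-free (but not regular)
  • Can be shown non-regular with the regular pumping lemma
  • After pumping, the number of a's and b's become unequal

- {a^(2^n) : n ≥ 0} is NOT context-free
  • Requires the CFL pumping lemma to prove
  • Gaps between powers of 2 grow exponentially

The CFL pumping lemma is "stronger" in that it can prove non-membership
in the larger class of context-free languages.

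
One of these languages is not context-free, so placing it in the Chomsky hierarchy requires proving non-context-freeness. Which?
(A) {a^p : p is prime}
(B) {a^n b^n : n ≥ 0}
(A) {a^p : p is prime}

(A) {a^p : p is prime} requires the CFL pumping lemma.

- {a^n b^n : n ≥ 0} is context-free (but not regular)
  • Can be shown non-regular with the regular pumping lemma
  • After pumping, the number of a's and b's become unequal

- {a^p : p is prime} is NOT context-free
  • Requires the CFL pumping lemma to prove
  • The CFL pumping lemma also fails because prime gaps are unbounded

The CFL pumping lemma is "stronger" in that it can prove non-membership
in the larger class of context-free languages.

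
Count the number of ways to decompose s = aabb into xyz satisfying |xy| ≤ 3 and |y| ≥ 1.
6

For s = 'aabb' with pumping length p = 3:

Constraints: |xy| ≤ 3, |y| > 0

Valid decompositions (|xy| ≤ p, |y| ≥ 1):
  • x='', y='a', z='abb'
  • x='a', y='a', z='bb'
  • x='', y='aa', z='bb'
  • x='aa', y='b', z='b'
  • x='a', y='ab', z='b'
  • x='', y='aab', z='b'

Total count: 6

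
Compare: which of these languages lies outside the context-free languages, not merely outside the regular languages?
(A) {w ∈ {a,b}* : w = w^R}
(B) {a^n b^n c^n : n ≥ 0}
(B) {a^n b^n c^n : n ≥ 0}

(B) {a^n b^n c^n : n ≥ 0} requires the CFL pumping lemma.

- {w ∈ {a,b}* : w = w^R} is context-free (but not regular)
  • Can be shown non-regular with the regular pumping lemma
  • After pumping, the string is no longer symmetric

- {a^n b^n c^n : n ≥ 0} is NOT context-free
  • Requires the CFL pumping lemma to prove
  • Cannot maintain three equal counts simultaneously

The CFL pumping lemma is "stronger" in that it can prove non-membership
in the larger class of context-free languages.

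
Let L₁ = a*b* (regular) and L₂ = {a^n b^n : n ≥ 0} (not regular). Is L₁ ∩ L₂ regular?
No — L₁ ∩ L₂ is not regular.

Every string a^n b^n already lies in a*b*, so L₁ ∩ L₂ = {a^n b^n : n ≥ 0} = L₂ itself, which is the standard non-regular language (pump s = a^p b^p).

Note that the bare facts "L₁ regular, L₂ non-regular" do not settle the question by themselves: the closure of regular languages under ∪, ∩, complement and difference applies only when BOTH operands are regular. With a non-regular operand the result can come out regular or non-regular depending on the specific languages, so one has to work out L₁ ∩ L₂ for this particular pair, as above.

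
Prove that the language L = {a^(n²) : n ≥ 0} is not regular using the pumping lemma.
Assume for contradiction that L is regular, and let p ≥ 1 be the pumping length given by the pumping lemma.
Choose s = a^(p²). Then s ∈ L and |s| = p² ≥ p.
By the pumping lemma, s = xyz for some x, y, z with |xy| ≤ p, |y| ≥ 1, and xy^i z ∈ L for every i ≥ 0.
Here y = a^k for some k with 1 ≤ k ≤ |xy| ≤ p.

Take i = 2: |xy²z| = p² + k.
Now p² < p² + k ≤ p² + p < p² + 2p + 1 = (p + 1)².
So |xy²z| lies strictly between the consecutive squares p² and (p + 1)², hence is not a perfect square, and xy²z ∉ L.

This contradicts the pumping lemma, which requires xy^i z ∈ L for all i ≥ 0.
Hence L = {a^(n²) : n ≥ 0} is not regular. ∎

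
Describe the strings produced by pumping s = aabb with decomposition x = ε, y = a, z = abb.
{xy^i z : i ≥ 0} = {a^(i+1) b^2 : i ≥ 0} = {abb, aabb, aaabb, ...}

With x = ε, y = a, z = abb: Starting with aabb and pumping the first 'a' (z = abb keeps the second 'a'), we get strings with i+1 a's followed by 2 b's for i = 0, 1, 2, ...; note bb is not produced because z always contributes one a.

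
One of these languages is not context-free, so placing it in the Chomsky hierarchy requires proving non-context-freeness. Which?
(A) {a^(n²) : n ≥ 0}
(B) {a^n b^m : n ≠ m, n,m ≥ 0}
(A) {a^(n²) : n ≥ 0}

(A) {a^(n²) : n ≥ 0} requires the CFL pumping lemma.

- {a^n b^m : n ≠ m, n,m ≥ 0} is context-free (but not regular)
  • Can be shown non-regular with the regular pumping lemma
  • After pumping a's, we can make n = m

- {a^(n²) : n ≥ 0} is NOT context-free
  • Requires the CFL pumping lemma to prove
  • Gaps between squares grow unboundedly

The CFL pumping lemma is "stronger" in that it can prove non-membership
in the larger class of context-free languages.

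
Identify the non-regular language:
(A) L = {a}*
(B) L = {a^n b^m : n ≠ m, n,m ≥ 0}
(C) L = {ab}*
(B) {a^n b^m : n ≠ m, n,m ≥ 0}

(B) L = {a^n b^m : n ≠ m, n,m ≥ 0} is NOT regular.

The pumping lemma can be used to prove this:
After pumping a's, we can make n = m

The other languages are regular because they can be recognized by finite automata.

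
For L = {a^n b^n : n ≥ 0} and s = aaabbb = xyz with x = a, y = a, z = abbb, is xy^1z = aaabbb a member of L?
Yes

xy¹z = a · a · abbb = aaabbb.
aaabbb = a^3 b^3 has equal counts (3 = 3), so it is in L.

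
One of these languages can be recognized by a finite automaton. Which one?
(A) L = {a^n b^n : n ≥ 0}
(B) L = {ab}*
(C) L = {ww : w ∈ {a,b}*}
(B) {ab}*

(B) L = {ab}* is regular.

This can be recognized by a finite automaton (DFA/NFA).
Regular expressions like {ab}* define regular languages.

The other choices are not regular:
- {a^n b^n : n ≥ 0}: After pumping, the number of a's and b's become unequal
- {ww : w ∈ {a,b}*}: After pumping, the two halves no longer match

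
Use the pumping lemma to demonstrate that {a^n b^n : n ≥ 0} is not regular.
Assume for contradiction that L is regular, and let p ≥ 1 be the pumping length given by the pumping lemma.
Choose s = a^p b^p. Then s ∈ L and |s| = 2p ≥ p.
By the pumping lemma, s = xyz for some x, y, z with |xy| ≤ p, |y| ≥ 1, and xy^i z ∈ L for every i ≥ 0.
Since |xy| ≤ p and the first p symbols of s are all a's, we must have y = a^k for some k with 1 ≤ k ≤ p.

Take i = 0: xy⁰z = a^(p − k) b^p.
This string has p − k a's but p b's, and p − k < p because k ≥ 1. So xy⁰z ∉ L.

This contradicts the pumping lemma, which requires xy^i z ∈ L for all i ≥ 0.
Hence L = {a^n b^n : n ≥ 0} is not regular. ∎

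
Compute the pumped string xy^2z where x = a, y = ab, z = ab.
aababab

Given x = 'a', y = 'ab', z = 'ab' and i = 2:

xy^2z = x + y·y·...·y (2 times) + z
       = 'a' + 'ab'^2 + 'ab'
       = 'a' + 'abab' + 'ab'
       = 'aababab'

The pumped string is 'aababab' with length 7.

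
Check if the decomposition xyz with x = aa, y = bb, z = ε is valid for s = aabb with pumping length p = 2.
Violated: |xy| ≤ p

The decomposition x = aa, y = bb, z = ε for s = aabb with p = 2
violates the constraint: |xy| ≤ p

|xy| = |aabb| = 4 > 2 = p. The decomposition puts too many characters in xy.

Pumping lemma constraints:
1. xyz = s (decomposition is valid)
2. |xy| ≤ p
3. |y| > 0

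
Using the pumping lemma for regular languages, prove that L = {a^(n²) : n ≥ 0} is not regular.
Assume for contradiction that L is regular, and let p ≥ 1 be the pumping length given by the pumping lemma.
Choose s = a^(p²). Then s ∈ L and |s| = p² ≥ p.
By the pumping lemma, s = xyz for some x, y, z with |xy| ≤ p, |y| ≥ 1, and xy^i z ∈ L for every i ≥ 0.
Here y = a^k for some k with 1 ≤ k ≤ |xy| ≤ p.

Take i = 2: |xy²z| = p² + k.
Now p² < p² + k ≤ p² + p < p² + 2p + 1 = (p + 1)².
So |xy²z| lies strictly between the consecutive squares p² and (p + 1)², hence is not a perfect square, and xy²z ∉ L.

This contradicts the pumping lemma, which requires xy^i z ∈ L for all i ≥ 0.
Hence L = {a^(n²) : n ≥ 0} is not regular. ∎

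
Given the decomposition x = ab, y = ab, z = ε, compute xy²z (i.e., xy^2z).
ababab

Given x = 'ab', y = 'ab', z = '' and i = 2:

xy^2z = x + y·y·...·y (2 times) + z
       = 'ab' + 'ab'^2 + ''
       = 'ab' + 'abab' + ''
       = 'ababab'

The pumped string is 'ababab' with length 6.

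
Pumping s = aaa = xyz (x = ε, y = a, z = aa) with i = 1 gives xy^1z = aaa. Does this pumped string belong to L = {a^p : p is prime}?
Yes

xy¹z = ε · a · aa = aaa.
aaa has length 3, which is prime, so it is in L.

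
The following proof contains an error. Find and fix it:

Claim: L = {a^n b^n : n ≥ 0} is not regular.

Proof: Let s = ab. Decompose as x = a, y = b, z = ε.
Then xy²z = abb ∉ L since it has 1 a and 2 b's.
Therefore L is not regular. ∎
Error: The string s = ab might be shorter than the pumping length p.

Correction: Choose s = a^p b^p to ensure |s| ≥ p. Also, the decomposition is wrong: with |xy| ≤ p, y cannot include b's when s starts with p a's.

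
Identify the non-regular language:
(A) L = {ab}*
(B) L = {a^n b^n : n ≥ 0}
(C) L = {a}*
(B) {a^n b^n : n ≥ 0}

(B) L = {a^n b^n : n ≥ 0} is NOT regular.

The pumping lemma can be used to prove this:
After pumping, the number of a's and b's become unequal

The other languages are regular because they can be recognized by finite automata.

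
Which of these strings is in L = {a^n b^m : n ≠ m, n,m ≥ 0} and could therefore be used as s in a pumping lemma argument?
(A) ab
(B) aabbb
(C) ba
(B) aabbb

The pumping lemma is applied to a string s that lies in L, so first check membership of each option:
- (A) ab = a^1 b^1 has n = m = 1, so it is not in L ✗
- (B) aabbb = a^2 b^3 with 2 ≠ 3, so it is in L ✓
- (C) ba has an a after a b, so it is not of the form a^n b^m and is not in L ✗

Only (B) aabbb is in L, so it is the only candidate that could play the role of s.
(In a complete proof one picks s in terms of the pumping length p so that |s| ≥ p is guaranteed; a fixed string like aabbb illustrates the shape of such an s.)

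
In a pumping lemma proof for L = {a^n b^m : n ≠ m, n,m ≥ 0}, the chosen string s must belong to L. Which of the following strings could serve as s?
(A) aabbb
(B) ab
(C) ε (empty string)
(A) aabbb

The pumping lemma is applied to a string s that lies in L, so first check membership of each option:
- (A) aabbb = a^2 b^3 with 2 ≠ 3, so it is in L ✓
- (B) ab = a^1 b^1 has n = m = 1, so it is not in L ✗
- (C) ε = a^0 b^0 has n = m = 0, so it is not in L ✗

Only (A) aabbb is in L, so it is the only candidate that could play the role of s.
(In a complete proof one picks s in terms of the pumping length p so that |s| ≥ p is guaranteed; a fixed string like aabbb illustrates the shape of such an s.)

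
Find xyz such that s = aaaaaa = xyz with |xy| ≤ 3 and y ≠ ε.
x = 'a', y = 'a', z = 'aaaa'

For s = aaaaaa and p = 3, one valid decomposition is:
- x = 'a' (length 1)
- y = 'a' (length 1)
- z = 'aaaa' (length 4)

Verification:
- xyz = 'a' + 'a' + 'aaaa' = aaaaaa ✓
- |xy| = 2 ≤ 3 ✓
- |y| = 1 > 0 ✓

All pumping lemma constraints are satisfied.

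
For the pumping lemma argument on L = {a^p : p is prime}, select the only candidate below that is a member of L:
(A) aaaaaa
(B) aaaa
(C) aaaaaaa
(C) aaaaaaa

The pumping lemma is applied to a string s that lies in L, so first check membership of each option:
- (A) aaaaaa has length 6 = 2 × 3, which is not prime, so it is not in L ✗
- (B) aaaa has length 4 = 2 × 2, which is not prime, so it is not in L ✗
- (C) aaaaaaa has length 7, which is prime, so it is in L ✓

Only (C) aaaaaaa is in L, so it is the only candidate that could play the role of s.
(In a complete proof one picks s in terms of the pumping length p so that |s| ≥ p is guaranteed; a fixed string like aaaaaaa illustrates the shape of such an s.)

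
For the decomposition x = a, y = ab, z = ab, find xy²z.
aababab

Given x = 'a', y = 'ab', z = 'ab' and i = 2:

xy^2z = x + y·y·...·y (2 times) + z
       = 'a' + 'ab'^2 + 'ab'
       = 'a' + 'abab' + 'ab'
       = 'aababab'

The pumped string is 'aababab' with length 7.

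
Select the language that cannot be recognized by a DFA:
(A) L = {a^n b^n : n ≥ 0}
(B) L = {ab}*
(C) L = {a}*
(A) {a^n b^n : n ≥ 0}

(A) L = {a^n b^n : n ≥ 0} is NOT regular.

The pumping lemma can be used to prove this:
After pumping, the number of a's and b's become unequal

The other languages are regular because they can be recognized by finite automata.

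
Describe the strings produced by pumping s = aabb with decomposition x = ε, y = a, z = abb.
{xy^i z : i ≥ 0} = {a^(i+1) b^2 : i ≥ 0} = {abb, aabb, aaabb, ...}

With x = ε, y = a, z = abb: Starting with aabb and pumping the first 'a' (z = abb keeps the second 'a'), we get strings with i+1 a's followed by 2 b's for i = 0, 1, 2, ...; note bb is not produced because z always contributes one a.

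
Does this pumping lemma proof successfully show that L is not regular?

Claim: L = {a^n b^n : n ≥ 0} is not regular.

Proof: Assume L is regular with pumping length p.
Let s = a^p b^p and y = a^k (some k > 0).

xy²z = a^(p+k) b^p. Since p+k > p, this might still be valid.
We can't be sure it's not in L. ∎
The proof is INCORRECT.

Error: The conclusion is wrong.
xy²z = a^(p+k) b^p is definitely NOT in L because the number of a's (p+k) ≠ number of b's (p).
The proof incorrectly doubts what is actually a valid contradiction.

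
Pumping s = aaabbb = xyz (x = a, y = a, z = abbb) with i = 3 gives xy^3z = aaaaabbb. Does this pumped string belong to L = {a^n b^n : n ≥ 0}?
No

xy³z = a · aaa · abbb = aaaaabbb.
aaaaabbb has 5 a's and 3 b's; 5 ≠ 3, so it is not in L.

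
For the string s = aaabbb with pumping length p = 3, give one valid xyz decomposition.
x = '', y = 'a', z = 'aabbb'

For s = aaabbb and p = 3, one valid decomposition is:
- x = '' (length 0)
- y = 'a' (length 1)
- z = 'aabbb' (length 5)

Verification:
- xyz = '' + 'a' + 'aabbb' = aaabbb ✓
- |xy| = 1 ≤ 3 ✓
- |y| = 1 > 0 ✓

All pumping lemma constraints are satisfied.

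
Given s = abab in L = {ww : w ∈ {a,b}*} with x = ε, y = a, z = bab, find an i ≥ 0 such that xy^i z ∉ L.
i = 3

xy³z = ε · aaa · bab = aaabab; aaabab has length 6; its halves are aaa and bab, which differ, so it is not in L.
(Other choices also work, e.g. i = 0, 2; only i = 1 is guaranteed to stay in L since xy¹z = s.)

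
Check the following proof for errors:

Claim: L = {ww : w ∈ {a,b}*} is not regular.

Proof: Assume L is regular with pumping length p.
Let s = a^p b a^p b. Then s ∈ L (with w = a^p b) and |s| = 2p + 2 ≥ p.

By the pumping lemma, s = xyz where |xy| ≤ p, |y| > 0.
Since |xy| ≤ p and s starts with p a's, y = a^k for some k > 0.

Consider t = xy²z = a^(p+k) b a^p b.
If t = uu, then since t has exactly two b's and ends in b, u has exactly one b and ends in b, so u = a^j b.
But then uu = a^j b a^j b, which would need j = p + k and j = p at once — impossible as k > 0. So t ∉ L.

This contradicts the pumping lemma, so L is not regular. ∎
The proof is correct.

This proof is valid because:
1. s = a^p b a^p b is in L and is chosen in terms of p, so |s| ≥ p holds for every p
2. The decomposition analysis is correct: |xy| ≤ p forces y to lie inside the leading a's
3. The contradiction is valid: the argument shows a^(p+k) b a^p b cannot be split into two equal halves
4. The conclusion follows logically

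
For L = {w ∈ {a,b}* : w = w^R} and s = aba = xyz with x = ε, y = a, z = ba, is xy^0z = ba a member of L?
No

xy⁰z = ε · ε · ba = ba.
ba reversed is ab ≠ ba, so it is not a palindrome and is not in L.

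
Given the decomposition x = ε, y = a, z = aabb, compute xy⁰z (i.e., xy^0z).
aabb

Given x = '', y = 'a', z = 'aabb' and i = 0:

xy^0z = x + y·y·...·y (0 times) + z
       = '' + 'a'^0 + 'aabb'
       = '' + '' + 'aabb'
       = 'aabb'

The pumped string is 'aabb' with length 4.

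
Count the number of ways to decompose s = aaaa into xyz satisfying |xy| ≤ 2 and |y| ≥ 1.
3

For s = 'aaaa' with pumping length p = 2:

Constraints: |xy| ≤ 2, |y| > 0

Valid decompositions (|xy| ≤ p, |y| ≥ 1):
  • x='', y='a', z='aaa'
  • x='a', y='a', z='aa'
  • x='', y='aa', z='aa'

Total count: 3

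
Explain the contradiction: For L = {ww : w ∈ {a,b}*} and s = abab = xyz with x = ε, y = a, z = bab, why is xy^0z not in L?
xy⁰z = bab ∉ L

Pumping with i = 0 replaces y = a by y⁰ = ε:
- Original: s = xyz = abab; abab splits into halves ab · ab, which are equal, so it is in L (w = ab)
- Pumped: xy⁰z = ε · ε · bab = bab
- bab has odd length 3, so it cannot be written as ww and is not in L

The pumping lemma would require xy⁰z ∈ L, so this decomposition yields a contradiction.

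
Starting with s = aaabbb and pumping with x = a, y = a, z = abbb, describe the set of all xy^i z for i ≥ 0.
{xy^i z : i ≥ 0} = {a^(2+i) b^3 : i ≥ 0} = {aabbb, aaabbb, aaaabbb, ...}

With x = a, y = a, z = abbb: Starting with aaabbb and pumping the second 'a', we get strings with 2+i a's followed by 3 b's for i = 0, 1, 2, ...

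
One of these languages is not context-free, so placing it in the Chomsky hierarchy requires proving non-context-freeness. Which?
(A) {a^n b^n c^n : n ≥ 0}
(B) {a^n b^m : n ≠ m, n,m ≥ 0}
(A) {a^n b^n c^n : n ≥ 0}

(A) {a^n b^n c^n : n ≥ 0} requires the CFL pumping lemma.

- {a^n b^m : n ≠ m, n,m ≥ 0} is context-free (but not regular)
  • Can be shown non-regular with the regular pumping lemma
  • After pumping a's, we can make n = m

- {a^n b^n c^n : n ≥ 0} is NOT context-free
  • Requires the CFL pumping lemma to prove
  • Cannot maintain three equal counts simultaneously

The CFL pumping lemma is "stronger" in that it can prove non-membership
in the larger class of context-free languages.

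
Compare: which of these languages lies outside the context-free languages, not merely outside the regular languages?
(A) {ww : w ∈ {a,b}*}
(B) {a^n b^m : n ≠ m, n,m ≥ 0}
(A) {ww : w ∈ {a,b}*}

(A) {ww : w ∈ {a,b}*} requires the CFL pumping lemma.

- {a^n b^m : n ≠ m, n,m ≥ 0} is context-free (but not regular)
  • Can be shown non-regular with the regular pumping lemma
  • After pumping a's, we can make n = m

- {ww : w ∈ {a,b}*} is NOT context-free
  • Requires the CFL pumping lemma to prove
  • Cannot verify equality of two arbitrary substrings

The CFL pumping lemma is "stronger" in that it can prove non-membership
in the larger class of context-free languages.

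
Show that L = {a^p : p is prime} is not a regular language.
Assume for contradiction that L is regular, and let p ≥ 1 be the pumping length given by the pumping lemma.
Choose a prime q with q ≥ p (one exists because there are infinitely many primes) and let s = a^q. Then s ∈ L and |s| = q ≥ p.
By the pumping lemma, s = xyz for some x, y, z with |xy| ≤ p, |y| ≥ 1, and xy^i z ∈ L for every i ≥ 0.
Here y = a^k for some k with 1 ≤ k ≤ p, and xy^i z = a^(q + (i − 1)k) for every i ≥ 0.

Take i = q + 1: |xy^(q+1) z| = q + qk = q(k + 1).
Both factors satisfy q ≥ 2 and k + 1 ≥ 2, so q(k + 1) is composite, and xy^(q+1) z ∉ L.

This contradicts the pumping lemma, which requires xy^i z ∈ L for all i ≥ 0.
Hence L = {a^p : p is prime} is not regular. ∎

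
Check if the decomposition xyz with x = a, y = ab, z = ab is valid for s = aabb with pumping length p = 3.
Violated: xyz = s

The decomposition x = a, y = ab, z = ab for s = aabb with p = 3
violates the constraint: xyz = s

xyz = 'a' + 'ab' + 'ab' = 'aabab' ≠ 'aabb' = s. The decomposition doesn't reconstruct s.

Pumping lemma constraints:
1. xyz = s (decomposition is valid)
2. |xy| ≤ p
3. |y| > 0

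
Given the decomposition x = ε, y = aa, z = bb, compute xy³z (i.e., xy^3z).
aaaaaabb

Given x = '', y = 'aa', z = 'bb' and i = 3:

xy^3z = x + y·y·...·y (3 times) + z
       = '' + 'aa'^3 + 'bb'
       = '' + 'aaaaaa' + 'bb'
       = 'aaaaaabb'

The pumped string is 'aaaaaabb' with length 8.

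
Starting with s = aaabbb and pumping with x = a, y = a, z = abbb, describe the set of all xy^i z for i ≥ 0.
{xy^i z : i ≥ 0} = {a^(2+i) b^3 : i ≥ 0} = {aabbb, aaabbb, aaaabbb, ...}

With x = a, y = a, z = abbb: Starting with aaabbb and pumping the second 'a', we get strings with 2+i a's followed by 3 b's for i = 0, 1, 2, ...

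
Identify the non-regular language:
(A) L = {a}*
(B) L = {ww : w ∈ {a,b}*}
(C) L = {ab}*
(B) {ww : w ∈ {a,b}*}

(B) L = {ww : w ∈ {a,b}*} is NOT regular.

The pumping lemma can be used to prove this:
After pumping, the two halves no longer match

The other languages are regular because they can be recognized by finite automata.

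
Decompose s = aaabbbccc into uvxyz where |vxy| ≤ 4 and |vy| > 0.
u='aa', v='a', x='bb', y='b', z='ccc'

For s = aaabbbccc with pumping length p = 4:

One valid decomposition:
- u = 'aa'
- v = 'a'
- x = 'bb'
- y = 'b'
- z = 'ccc'

Verification:
- uvxyz = 'aa' + 'a' + 'bb' + 'b' + 'ccc' = aaabbbccc ✓
- |vxy| = |'abbb'| = 4 ≤ 4 ✓
- |vy| = |'ab'| = 2 > 0 ✓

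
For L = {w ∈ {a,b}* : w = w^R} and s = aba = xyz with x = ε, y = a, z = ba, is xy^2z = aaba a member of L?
No

xy²z = ε · aa · ba = aaba.
aaba reversed is abaa ≠ aaba, so it is not a palindrome and is not in L.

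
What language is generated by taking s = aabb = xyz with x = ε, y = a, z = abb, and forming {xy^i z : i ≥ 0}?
{xy^i z : i ≥ 0} = {a^(i+1) b^2 : i ≥ 0} = {abb, aabb, aaabb, ...}

With x = ε, y = a, z = abb: Starting with aabb and pumping the first 'a' (z = abb keeps the second 'a'), we get strings with i+1 a's followed by 2 b's for i = 0, 1, 2, ...; note bb is not produced because z always contributes one a.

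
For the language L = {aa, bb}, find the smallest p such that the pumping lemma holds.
p = 3

For a finite language L, the pumping lemma holds vacuously if p > max|s| for s ∈ L.

The longest string in L = {aa, bb} has length 2.
If p = 3, then no string s ∈ L has |s| ≥ p, so the condition is vacuously true.

The minimum pumping length is p = 3.

Why no smaller p works: for any p ≤ 2, the longest string s ∈ L has |s| = 2 ≥ p, so it would
have to be pumpable; but pumping up (i = 2, 3, ...) produces ever longer strings, which cannot all lie in the
finite language L. So the pumping property fails for every p ≤ 2.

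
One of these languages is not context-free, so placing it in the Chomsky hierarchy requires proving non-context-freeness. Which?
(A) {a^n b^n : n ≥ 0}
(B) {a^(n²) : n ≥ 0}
(B) {a^(n²) : n ≥ 0}

(B) {a^(n²) : n ≥ 0} requires the CFL pumping lemma.

- {a^n b^n : n ≥ 0} is context-free (but not regular)
  • Can be shown non-regular with the regular pumping lemma
  • After pumping, the number of a's and b's become unequal

- {a^(n²) : n ≥ 0} is NOT context-free
  • Requires the CFL pumping lemma to prove
  • Gaps between squares grow unboundedly

The CFL pumping lemma is "stronger" in that it can prove non-membership
in the larger class of context-free languages.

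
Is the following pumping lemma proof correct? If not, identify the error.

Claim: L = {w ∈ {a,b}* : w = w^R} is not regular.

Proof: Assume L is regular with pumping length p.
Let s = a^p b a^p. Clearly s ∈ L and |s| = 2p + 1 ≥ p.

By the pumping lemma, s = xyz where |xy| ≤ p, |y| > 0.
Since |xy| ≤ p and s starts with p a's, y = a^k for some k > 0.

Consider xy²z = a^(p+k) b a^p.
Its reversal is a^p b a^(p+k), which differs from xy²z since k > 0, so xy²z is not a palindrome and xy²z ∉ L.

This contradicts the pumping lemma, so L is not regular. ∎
The proof is correct.

This proof is valid because:
1. s = a^p b a^p is in L and is chosen in terms of p, so |s| ≥ p holds for every p
2. The decomposition analysis is correct: |xy| ≤ p forces y to lie inside the leading a's
3. The contradiction is valid: a^(p+k) b a^p has more a's before the b than after it, so it is not a palindrome
4. The conclusion follows logically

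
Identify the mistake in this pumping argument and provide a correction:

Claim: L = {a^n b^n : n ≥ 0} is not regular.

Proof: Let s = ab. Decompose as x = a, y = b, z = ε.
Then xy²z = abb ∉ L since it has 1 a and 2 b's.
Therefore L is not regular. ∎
Error: The string s = ab might be shorter than the pumping length p.

Correction: Choose s = a^p b^p to ensure |s| ≥ p. Also, the decomposition is wrong: with |xy| ≤ p, y cannot include b's when s starts with p a's.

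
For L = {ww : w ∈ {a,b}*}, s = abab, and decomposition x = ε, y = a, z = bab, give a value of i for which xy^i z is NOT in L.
i = 2

xy²z = ε · aa · bab = aabab; aabab has odd length 5, so it cannot be written as ww and is not in L.
(Other choices also work, e.g. i = 0, 3; only i = 1 is guaranteed to stay in L since xy¹z = s.)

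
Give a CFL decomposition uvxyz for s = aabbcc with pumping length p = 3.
u='aa', v='b', x='b', y='c', z='c'

For s = aabbcc with pumping length p = 3:

One valid decomposition:
- u = 'aa'
- v = 'b'
- x = 'b'
- y = 'c'
- z = 'c'

Verification:
- uvxyz = 'aa' + 'b' + 'b' + 'c' + 'c' = aabbcc ✓
- |vxy| = |'bbc'| = 3 ≤ 3 ✓
- |vy| = |'bc'| = 2 > 0 ✓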